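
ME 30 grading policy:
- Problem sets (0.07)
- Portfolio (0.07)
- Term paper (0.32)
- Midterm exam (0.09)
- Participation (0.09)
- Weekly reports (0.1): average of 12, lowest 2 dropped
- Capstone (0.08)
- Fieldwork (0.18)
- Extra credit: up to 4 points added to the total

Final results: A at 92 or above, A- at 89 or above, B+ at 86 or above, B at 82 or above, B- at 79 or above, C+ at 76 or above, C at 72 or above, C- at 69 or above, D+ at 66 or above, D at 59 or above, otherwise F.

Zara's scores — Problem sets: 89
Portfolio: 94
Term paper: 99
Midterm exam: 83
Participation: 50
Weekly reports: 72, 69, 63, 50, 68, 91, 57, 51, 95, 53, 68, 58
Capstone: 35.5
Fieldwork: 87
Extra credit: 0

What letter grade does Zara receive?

Weekly reports: drop 50, 51 → average of remaining 10 = 694/10 = 69.4
Weighted total:
  Problem sets 89 × 0.07 = 6.23
  Portfolio 94 × 0.07 = 6.58
  Term paper 99 × 0.32 = 31.68
  Midterm exam 83 × 0.09 = 7.47
  Participation 50 × 0.09 = 4.5
  Weekly reports 69.4 × 0.1 = 6.94
  Capstone 35.5 × 0.08 = 2.84
  Fieldwork 87 × 0.18 = 15.66
Sum = 81.9
Extra credit: 81.9 + 0 = 81.9
81.9 is ≥ 79 and < 82 → B-

B-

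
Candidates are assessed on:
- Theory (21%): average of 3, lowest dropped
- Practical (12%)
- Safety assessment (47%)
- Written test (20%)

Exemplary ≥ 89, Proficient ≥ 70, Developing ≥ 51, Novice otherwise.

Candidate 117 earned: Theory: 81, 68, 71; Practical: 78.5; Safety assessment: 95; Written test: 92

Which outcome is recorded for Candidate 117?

Proficient

Theory: drop 68 → average of remaining 2 = 152/2 = 76
Weighted total:
  Theory 76 × 0.21 = 15.96
  Practical 78.5 × 0.12 = 9.42
  Safety assessment 95 × 0.47 = 44.65
  Written test 92 × 0.2 = 18.4
Sum = 88.43
88.43 is ≥ 70 and < 89 → Proficient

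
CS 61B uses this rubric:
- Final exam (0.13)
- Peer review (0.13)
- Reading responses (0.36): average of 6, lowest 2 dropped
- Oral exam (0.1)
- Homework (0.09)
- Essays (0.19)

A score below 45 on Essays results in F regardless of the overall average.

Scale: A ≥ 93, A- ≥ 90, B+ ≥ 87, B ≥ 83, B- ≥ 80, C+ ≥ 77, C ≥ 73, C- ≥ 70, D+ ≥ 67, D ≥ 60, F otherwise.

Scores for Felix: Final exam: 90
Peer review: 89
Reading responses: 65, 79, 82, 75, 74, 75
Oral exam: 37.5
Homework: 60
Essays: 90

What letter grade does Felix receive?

Reading responses: drop 65, 74 → average of remaining 4 = 311/4 = 77.75
Essays score 90 ≥ 45: minimum met.
Weighted total:
  Final exam 90 × 0.13 = 11.7
  Peer review 89 × 0.13 = 11.57
  Reading responses 77.75 × 0.36 = 27.99
  Oral exam 37.5 × 0.1 = 3.75
  Homework 60 × 0.09 = 5.4
  Essays 90 × 0.19 = 17.1
Sum = 77.51
77.51 is ≥ 77 and < 80 → C+

C+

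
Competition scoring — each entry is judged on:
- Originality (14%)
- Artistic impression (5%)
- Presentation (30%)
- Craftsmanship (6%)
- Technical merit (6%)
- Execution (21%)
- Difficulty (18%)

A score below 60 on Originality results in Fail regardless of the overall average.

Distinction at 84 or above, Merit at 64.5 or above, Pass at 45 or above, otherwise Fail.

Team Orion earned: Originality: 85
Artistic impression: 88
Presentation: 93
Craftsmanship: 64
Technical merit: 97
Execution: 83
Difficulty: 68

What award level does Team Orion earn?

Originality score 85 ≥ 60: minimum met.
Weighted total:
  Originality 85 × 0.14 = 11.9
  Artistic impression 88 × 0.05 = 4.4
  Presentation 93 × 0.3 = 27.9
  Craftsmanship 64 × 0.06 = 3.84
  Technical merit 97 × 0.06 = 5.82
  Execution 83 × 0.21 = 17.43
  Difficulty 68 × 0.18 = 12.24
Sum = 83.53
83.53 is ≥ 64.5 and < 84 → Merit

Merit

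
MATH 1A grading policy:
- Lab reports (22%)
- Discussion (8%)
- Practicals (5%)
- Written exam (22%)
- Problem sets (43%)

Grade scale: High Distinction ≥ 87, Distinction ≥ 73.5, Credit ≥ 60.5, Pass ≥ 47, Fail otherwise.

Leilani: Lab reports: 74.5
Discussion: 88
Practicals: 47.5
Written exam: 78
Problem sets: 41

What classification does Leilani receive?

Weighted total:
  Lab reports 74.5 × 0.22 = 16.39
  Discussion 88 × 0.08 = 7.04
  Practicals 47.5 × 0.05 = 2.375
  Written exam 78 × 0.22 = 17.16
  Problem sets 41 × 0.43 = 17.63
Sum = 60.595
60.595 is ≥ 60.5 and < 73.5 → Credit

Credit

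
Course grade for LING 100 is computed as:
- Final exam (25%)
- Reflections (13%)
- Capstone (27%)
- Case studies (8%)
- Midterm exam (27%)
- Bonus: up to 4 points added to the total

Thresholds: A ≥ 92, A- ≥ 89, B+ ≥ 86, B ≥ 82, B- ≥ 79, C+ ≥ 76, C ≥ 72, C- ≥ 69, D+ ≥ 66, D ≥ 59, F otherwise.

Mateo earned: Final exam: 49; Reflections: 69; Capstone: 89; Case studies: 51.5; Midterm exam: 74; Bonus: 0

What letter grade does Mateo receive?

Weighted total:
  Final exam 49 × 0.25 = 12.25
  Reflections 69 × 0.13 = 8.97
  Capstone 89 × 0.27 = 24.03
  Case studies 51.5 × 0.08 = 4.12
  Midterm exam 74 × 0.27 = 19.98
Sum = 69.35
Bonus: 69.35 + 0 = 69.35
69.35 is ≥ 69 and < 72 → C-

C-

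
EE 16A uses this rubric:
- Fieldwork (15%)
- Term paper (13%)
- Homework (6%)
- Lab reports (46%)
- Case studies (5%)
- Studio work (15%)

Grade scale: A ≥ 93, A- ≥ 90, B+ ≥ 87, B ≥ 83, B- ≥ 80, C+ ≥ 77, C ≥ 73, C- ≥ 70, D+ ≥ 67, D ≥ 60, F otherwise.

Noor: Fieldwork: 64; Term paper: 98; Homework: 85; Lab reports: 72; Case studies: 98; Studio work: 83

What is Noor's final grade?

Weighted total:
  Fieldwork 64 × 0.15 = 9.6
  Term paper 98 × 0.13 = 12.74
  Homework 85 × 0.06 = 5.1
  Lab reports 72 × 0.46 = 33.12
  Case studies 98 × 0.05 = 4.9
  Studio work 83 × 0.15 = 12.45
Sum = 77.91
77.91 is ≥ 77 and < 80 → C+

C+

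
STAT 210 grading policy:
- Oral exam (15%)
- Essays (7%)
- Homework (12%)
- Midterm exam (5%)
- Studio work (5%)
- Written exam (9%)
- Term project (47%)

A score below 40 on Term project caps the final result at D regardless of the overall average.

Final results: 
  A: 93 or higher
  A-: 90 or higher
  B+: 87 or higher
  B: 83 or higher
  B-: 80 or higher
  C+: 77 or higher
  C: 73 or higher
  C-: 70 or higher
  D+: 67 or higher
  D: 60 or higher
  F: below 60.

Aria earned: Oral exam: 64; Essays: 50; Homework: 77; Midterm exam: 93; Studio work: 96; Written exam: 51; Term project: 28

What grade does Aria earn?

F

Term project score 28 < 40: minimum not met.
Weighted total:
  Oral exam 64 × 0.15 = 9.6
  Essays 50 × 0.07 = 3.5
  Homework 77 × 0.12 = 9.24
  Midterm exam 93 × 0.05 = 4.65
  Studio work 96 × 0.05 = 4.8
  Written exam 51 × 0.09 = 4.59
  Term project 28 × 0.47 = 13.16
Sum = 49.54
49.54 would be F; cap at D applies → F.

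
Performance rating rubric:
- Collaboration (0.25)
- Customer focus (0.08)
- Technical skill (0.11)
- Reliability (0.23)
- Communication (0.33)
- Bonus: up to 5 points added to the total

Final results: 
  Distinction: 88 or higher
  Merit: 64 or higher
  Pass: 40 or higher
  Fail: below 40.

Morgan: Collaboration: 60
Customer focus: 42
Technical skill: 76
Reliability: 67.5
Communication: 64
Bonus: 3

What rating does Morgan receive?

Merit

Weighted total:
  Collaboration 60 × 0.25 = 15
  Customer focus 42 × 0.08 = 3.36
  Technical skill 76 × 0.11 = 8.36
  Reliability 67.5 × 0.23 = 15.525
  Communication 64 × 0.33 = 21.12
Sum = 63.365
Bonus: 63.365 + 3 = 66.365
66.365 is ≥ 64 and < 88 → Merit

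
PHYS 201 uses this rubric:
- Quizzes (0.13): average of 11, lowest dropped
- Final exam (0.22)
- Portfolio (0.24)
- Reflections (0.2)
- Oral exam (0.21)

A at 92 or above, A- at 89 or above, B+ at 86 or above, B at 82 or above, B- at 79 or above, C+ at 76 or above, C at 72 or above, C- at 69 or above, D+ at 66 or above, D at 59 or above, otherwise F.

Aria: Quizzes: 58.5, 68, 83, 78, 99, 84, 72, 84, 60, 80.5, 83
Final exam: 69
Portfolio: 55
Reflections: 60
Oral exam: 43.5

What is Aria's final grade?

Quizzes: drop 58.5 → average of remaining 10 = 791.5/10 = 79.15
Weighted total:
  Quizzes 79.15 × 0.13 = 10.2895
  Final exam 69 × 0.22 = 15.18
  Portfolio 55 × 0.24 = 13.2
  Reflections 60 × 0.2 = 12
  Oral exam 43.5 × 0.21 = 9.135
Sum = 59.8045
59.8045 is ≥ 59 and < 66 → D

D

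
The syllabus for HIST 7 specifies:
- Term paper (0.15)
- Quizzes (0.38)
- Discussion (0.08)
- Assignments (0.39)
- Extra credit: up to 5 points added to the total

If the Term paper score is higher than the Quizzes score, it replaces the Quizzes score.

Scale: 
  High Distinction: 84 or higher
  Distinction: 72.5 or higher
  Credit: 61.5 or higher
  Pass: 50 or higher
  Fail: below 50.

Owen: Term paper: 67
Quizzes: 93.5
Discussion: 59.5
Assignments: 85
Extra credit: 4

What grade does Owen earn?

High Distinction

Term paper (67) ≤ Quizzes (93.5), so Quizzes stays at 93.5.
Weighted total:
  Term paper 67 × 0.15 = 10.05
  Quizzes 93.5 × 0.38 = 35.53
  Discussion 59.5 × 0.08 = 4.76
  Assignments 85 × 0.39 = 33.15
Sum = 83.49
Extra credit: 83.49 + 4 = 87.49
87.49 ≥ 84 → High Distinction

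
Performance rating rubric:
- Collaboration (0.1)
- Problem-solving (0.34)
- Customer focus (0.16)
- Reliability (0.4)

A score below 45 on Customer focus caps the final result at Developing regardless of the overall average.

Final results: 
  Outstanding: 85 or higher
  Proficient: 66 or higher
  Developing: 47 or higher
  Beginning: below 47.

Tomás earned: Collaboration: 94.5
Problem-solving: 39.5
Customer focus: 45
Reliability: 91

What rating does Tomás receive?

Customer focus score 45 ≥ 45: minimum met.
Weighted total:
  Collaboration 94.5 × 0.1 = 9.45
  Problem-solving 39.5 × 0.34 = 13.43
  Customer focus 45 × 0.16 = 7.2
  Reliability 91 × 0.4 = 36.4
Sum = 66.48
66.48 is ≥ 66 and < 85 → Proficient

Proficient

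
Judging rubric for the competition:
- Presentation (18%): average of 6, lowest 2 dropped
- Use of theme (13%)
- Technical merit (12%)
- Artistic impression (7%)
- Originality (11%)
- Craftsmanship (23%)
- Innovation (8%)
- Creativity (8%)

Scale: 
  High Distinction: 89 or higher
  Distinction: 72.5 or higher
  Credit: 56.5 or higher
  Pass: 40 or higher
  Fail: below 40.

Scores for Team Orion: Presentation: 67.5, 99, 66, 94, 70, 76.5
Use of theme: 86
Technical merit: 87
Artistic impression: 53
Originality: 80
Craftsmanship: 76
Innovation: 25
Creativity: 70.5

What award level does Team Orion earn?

Distinction

Presentation: drop 66, 67.5 → average of remaining 4 = 339.5/4 = 84.875
Weighted total:
  Presentation 84.875 × 0.18 = 15.2775
  Use of theme 86 × 0.13 = 11.18
  Technical merit 87 × 0.12 = 10.44
  Artistic impression 53 × 0.07 = 3.71
  Originality 80 × 0.11 = 8.8
  Craftsmanship 76 × 0.23 = 17.48
  Innovation 25 × 0.08 = 2
  Creativity 70.5 × 0.08 = 5.64
Sum = 74.5275
74.5275 is ≥ 72.5 and < 89 → Distinction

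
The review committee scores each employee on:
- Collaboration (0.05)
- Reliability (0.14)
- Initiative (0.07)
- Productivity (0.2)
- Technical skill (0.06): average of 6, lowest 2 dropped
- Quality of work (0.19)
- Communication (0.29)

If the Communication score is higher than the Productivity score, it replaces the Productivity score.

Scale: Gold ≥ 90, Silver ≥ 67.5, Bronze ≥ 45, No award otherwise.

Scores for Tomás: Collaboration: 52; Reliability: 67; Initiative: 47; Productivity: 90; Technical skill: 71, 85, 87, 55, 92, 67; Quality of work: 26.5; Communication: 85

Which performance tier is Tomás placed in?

Silver

Technical skill: drop 55, 67 → average of remaining 4 = 335/4 = 83.75
Communication (85) ≤ Productivity (90), so Productivity stays at 90.
Weighted total:
  Collaboration 52 × 0.05 = 2.6
  Reliability 67 × 0.14 = 9.38
  Initiative 47 × 0.07 = 3.29
  Productivity 90 × 0.2 = 18
  Technical skill 83.75 × 0.06 = 5.025
  Quality of work 26.5 × 0.19 = 5.035
  Communication 85 × 0.29 = 24.65
Sum = 67.98
67.98 is ≥ 67.5 and < 90 → Silver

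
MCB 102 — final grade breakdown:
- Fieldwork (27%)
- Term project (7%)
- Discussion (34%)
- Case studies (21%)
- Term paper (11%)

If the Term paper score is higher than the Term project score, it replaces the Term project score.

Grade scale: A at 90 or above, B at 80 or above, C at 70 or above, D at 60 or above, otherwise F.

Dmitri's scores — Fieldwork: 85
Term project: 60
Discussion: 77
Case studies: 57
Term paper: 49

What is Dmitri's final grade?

C

Term paper (49) ≤ Term project (60), so Term project stays at 60.
Weighted total:
  Fieldwork 85 × 0.27 = 22.95
  Term project 60 × 0.07 = 4.2
  Discussion 77 × 0.34 = 26.18
  Case studies 57 × 0.21 = 11.97
  Term paper 49 × 0.11 = 5.39
Sum = 70.69
70.69 is ≥ 70 and < 80 → C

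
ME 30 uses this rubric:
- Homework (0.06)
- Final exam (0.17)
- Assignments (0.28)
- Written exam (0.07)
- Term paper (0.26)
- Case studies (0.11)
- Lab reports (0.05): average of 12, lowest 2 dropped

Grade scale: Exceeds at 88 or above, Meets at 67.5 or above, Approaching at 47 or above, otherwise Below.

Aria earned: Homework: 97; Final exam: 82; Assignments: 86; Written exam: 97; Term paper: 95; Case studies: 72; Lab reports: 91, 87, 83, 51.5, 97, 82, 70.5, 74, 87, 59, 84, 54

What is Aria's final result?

Meets

Lab reports: drop 51.5, 54 → average of remaining 10 = 814.5/10 = 81.45
Weighted total:
  Homework 97 × 0.06 = 5.82
  Final exam 82 × 0.17 = 13.94
  Assignments 86 × 0.28 = 24.08
  Written exam 97 × 0.07 = 6.79
  Term paper 95 × 0.26 = 24.7
  Case studies 72 × 0.11 = 7.92
  Lab reports 81.45 × 0.05 = 4.0725
Sum = 87.3225
87.3225 is ≥ 67.5 and < 88 → Meets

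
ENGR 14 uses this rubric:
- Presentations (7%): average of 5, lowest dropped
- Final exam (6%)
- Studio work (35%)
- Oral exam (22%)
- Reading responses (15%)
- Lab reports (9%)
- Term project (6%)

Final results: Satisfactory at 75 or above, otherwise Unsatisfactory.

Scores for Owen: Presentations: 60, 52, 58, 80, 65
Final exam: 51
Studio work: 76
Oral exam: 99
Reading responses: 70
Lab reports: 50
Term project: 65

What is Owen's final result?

Presentations: drop 52 → average of remaining 4 = 263/4 = 65.75
Weighted total:
  Presentations 65.75 × 0.07 = 4.6025
  Final exam 51 × 0.06 = 3.06
  Studio work 76 × 0.35 = 26.6
  Oral exam 99 × 0.22 = 21.78
  Reading responses 70 × 0.15 = 10.5
  Lab reports 50 × 0.09 = 4.5
  Term project 65 × 0.06 = 3.9
Sum = 74.9425
74.9425 < 75 → Unsatisfactory

Unsatisfactory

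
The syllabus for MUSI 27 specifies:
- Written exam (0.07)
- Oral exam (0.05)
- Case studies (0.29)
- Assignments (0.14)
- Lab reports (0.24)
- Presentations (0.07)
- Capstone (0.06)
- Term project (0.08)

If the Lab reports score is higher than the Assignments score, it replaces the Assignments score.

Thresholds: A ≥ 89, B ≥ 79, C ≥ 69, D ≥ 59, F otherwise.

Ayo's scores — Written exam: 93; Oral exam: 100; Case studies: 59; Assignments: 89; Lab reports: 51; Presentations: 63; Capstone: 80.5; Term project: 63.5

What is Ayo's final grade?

D

Lab reports (51) ≤ Assignments (89), so Assignments stays at 89.
Weighted total:
  Written exam 93 × 0.07 = 6.51
  Oral exam 100 × 0.05 = 5
  Case studies 59 × 0.29 = 17.11
  Assignments 89 × 0.14 = 12.46
  Lab reports 51 × 0.24 = 12.24
  Presentations 63 × 0.07 = 4.41
  Capstone 80.5 × 0.06 = 4.83
  Term project 63.5 × 0.08 = 5.08
Sum = 67.64
67.64 is ≥ 59 and < 69 → D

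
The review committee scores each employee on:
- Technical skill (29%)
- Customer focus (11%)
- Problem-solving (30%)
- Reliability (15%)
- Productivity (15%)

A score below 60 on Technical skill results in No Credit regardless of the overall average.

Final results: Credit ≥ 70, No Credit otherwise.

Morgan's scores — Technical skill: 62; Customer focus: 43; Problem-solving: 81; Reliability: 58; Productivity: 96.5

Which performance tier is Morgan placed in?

Technical skill score 62 ≥ 60: minimum met.
Weighted total:
  Technical skill 62 × 0.29 = 17.98
  Customer focus 43 × 0.11 = 4.73
  Problem-solving 81 × 0.3 = 24.3
  Reliability 58 × 0.15 = 8.7
  Productivity 96.5 × 0.15 = 14.475
Sum = 70.185
70.185 ≥ 70 → Credit

Credit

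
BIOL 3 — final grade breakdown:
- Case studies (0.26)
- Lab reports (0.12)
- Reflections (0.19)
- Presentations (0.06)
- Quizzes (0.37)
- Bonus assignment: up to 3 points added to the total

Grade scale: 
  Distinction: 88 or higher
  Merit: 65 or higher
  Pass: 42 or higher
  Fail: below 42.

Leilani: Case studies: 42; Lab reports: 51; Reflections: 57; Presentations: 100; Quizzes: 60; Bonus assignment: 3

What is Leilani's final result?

Weighted total:
  Case studies 42 × 0.26 = 10.92
  Lab reports 51 × 0.12 = 6.12
  Reflections 57 × 0.19 = 10.83
  Presentations 100 × 0.06 = 6
  Quizzes 60 × 0.37 = 22.2
Sum = 56.07
Bonus assignment: 56.07 + 3 = 59.07
59.07 is ≥ 42 and < 65 → Pass

Pass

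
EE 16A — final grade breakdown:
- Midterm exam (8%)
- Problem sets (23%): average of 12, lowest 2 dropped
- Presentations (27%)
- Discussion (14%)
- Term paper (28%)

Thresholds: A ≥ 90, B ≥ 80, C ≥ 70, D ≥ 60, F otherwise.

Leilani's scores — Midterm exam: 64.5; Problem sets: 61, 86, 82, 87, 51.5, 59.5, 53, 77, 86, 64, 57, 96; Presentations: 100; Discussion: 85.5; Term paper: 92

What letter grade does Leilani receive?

Problem sets: drop 51.5, 53 → average of remaining 10 = 755.5/10 = 75.55
Weighted total:
  Midterm exam 64.5 × 0.08 = 5.16
  Problem sets 75.55 × 0.23 = 17.3765
  Presentations 100 × 0.27 = 27
  Discussion 85.5 × 0.14 = 11.97
  Term paper 92 × 0.28 = 25.76
Sum = 87.2665
87.2665 is ≥ 80 and < 90 → B

B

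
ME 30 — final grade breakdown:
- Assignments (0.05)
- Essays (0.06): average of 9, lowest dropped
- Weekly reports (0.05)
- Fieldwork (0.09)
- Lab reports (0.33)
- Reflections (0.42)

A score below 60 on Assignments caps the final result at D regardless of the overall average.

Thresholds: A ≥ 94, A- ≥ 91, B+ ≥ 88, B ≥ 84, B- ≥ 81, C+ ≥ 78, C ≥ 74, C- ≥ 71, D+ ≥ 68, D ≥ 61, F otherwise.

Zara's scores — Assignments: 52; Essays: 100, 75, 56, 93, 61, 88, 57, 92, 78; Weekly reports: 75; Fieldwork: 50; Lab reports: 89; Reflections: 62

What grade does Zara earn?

Essays: drop 56 → average of remaining 8 = 644/8 = 80.5
Assignments score 52 < 60: minimum not met.
Weighted total:
  Assignments 52 × 0.05 = 2.6
  Essays 80.5 × 0.06 = 4.83
  Weekly reports 75 × 0.05 = 3.75
  Fieldwork 50 × 0.09 = 4.5
  Lab reports 89 × 0.33 = 29.37
  Reflections 62 × 0.42 = 26.04
Sum = 71.09
71.09 would be C-; cap at D applies → D.

D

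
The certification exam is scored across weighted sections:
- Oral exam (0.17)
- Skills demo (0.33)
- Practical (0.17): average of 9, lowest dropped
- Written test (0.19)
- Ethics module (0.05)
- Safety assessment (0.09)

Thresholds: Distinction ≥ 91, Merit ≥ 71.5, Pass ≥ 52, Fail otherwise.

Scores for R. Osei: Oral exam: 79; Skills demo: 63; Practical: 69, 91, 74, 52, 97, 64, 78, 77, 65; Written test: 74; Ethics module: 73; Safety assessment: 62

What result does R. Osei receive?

Practical: drop 52 → average of remaining 8 = 615/8 = 76.875
Weighted total:
  Oral exam 79 × 0.17 = 13.43
  Skills demo 63 × 0.33 = 20.79
  Practical 76.875 × 0.17 = 13.06875
  Written test 74 × 0.19 = 14.06
  Ethics module 73 × 0.05 = 3.65
  Safety assessment 62 × 0.09 = 5.58
Sum = 70.57875
70.57875 is ≥ 52 and < 71.5 → Pass

Pass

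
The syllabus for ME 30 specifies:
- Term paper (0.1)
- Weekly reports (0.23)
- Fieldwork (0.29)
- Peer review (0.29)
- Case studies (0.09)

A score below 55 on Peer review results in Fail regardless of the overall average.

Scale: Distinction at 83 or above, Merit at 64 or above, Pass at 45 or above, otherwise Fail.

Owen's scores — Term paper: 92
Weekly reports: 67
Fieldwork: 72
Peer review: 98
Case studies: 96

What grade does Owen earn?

Peer review score 98 ≥ 55: minimum met.
Weighted total:
  Term paper 92 × 0.1 = 9.2
  Weekly reports 67 × 0.23 = 15.41
  Fieldwork 72 × 0.29 = 20.88
  Peer review 98 × 0.29 = 28.42
  Case studies 96 × 0.09 = 8.64
Sum = 82.55
82.55 is ≥ 64 and < 83 → Merit

Merit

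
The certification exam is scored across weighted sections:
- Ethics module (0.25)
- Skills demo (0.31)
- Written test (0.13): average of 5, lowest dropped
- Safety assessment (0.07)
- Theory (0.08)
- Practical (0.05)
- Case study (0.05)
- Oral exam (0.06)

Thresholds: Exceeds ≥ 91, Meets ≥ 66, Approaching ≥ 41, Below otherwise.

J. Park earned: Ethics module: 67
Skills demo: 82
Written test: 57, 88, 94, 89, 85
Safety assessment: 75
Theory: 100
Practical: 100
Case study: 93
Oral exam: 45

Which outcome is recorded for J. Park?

Meets

Written test: drop 57 → average of remaining 4 = 356/4 = 89
Weighted total:
  Ethics module 67 × 0.25 = 16.75
  Skills demo 82 × 0.31 = 25.42
  Written test 89 × 0.13 = 11.57
  Safety assessment 75 × 0.07 = 5.25
  Theory 100 × 0.08 = 8
  Practical 100 × 0.05 = 5
  Case study 93 × 0.05 = 4.65
  Oral exam 45 × 0.06 = 2.7
Sum = 79.34
79.34 is ≥ 66 and < 91 → Meets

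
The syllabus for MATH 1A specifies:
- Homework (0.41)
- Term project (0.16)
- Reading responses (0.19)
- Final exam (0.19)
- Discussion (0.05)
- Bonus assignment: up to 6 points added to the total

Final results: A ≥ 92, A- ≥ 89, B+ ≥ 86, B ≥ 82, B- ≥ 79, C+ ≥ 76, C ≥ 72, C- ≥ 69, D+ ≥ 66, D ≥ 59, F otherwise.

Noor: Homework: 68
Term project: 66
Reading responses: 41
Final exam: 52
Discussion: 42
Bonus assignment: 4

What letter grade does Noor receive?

D

Weighted total:
  Homework 68 × 0.41 = 27.88
  Term project 66 × 0.16 = 10.56
  Reading responses 41 × 0.19 = 7.79
  Final exam 52 × 0.19 = 9.88
  Discussion 42 × 0.05 = 2.1
Sum = 58.21
Bonus assignment: 58.21 + 4 = 62.21
62.21 is ≥ 59 and < 66 → D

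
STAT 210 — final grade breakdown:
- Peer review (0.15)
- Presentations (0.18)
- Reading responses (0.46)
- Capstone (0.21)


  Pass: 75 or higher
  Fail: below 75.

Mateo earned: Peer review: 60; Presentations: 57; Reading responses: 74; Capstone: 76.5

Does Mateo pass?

Fail

Weighted total:
  Peer review 60 × 0.15 = 9
  Presentations 57 × 0.18 = 10.26
  Reading responses 74 × 0.46 = 34.04
  Capstone 76.5 × 0.21 = 16.065
Sum = 69.365
69.365 < 75 → Fail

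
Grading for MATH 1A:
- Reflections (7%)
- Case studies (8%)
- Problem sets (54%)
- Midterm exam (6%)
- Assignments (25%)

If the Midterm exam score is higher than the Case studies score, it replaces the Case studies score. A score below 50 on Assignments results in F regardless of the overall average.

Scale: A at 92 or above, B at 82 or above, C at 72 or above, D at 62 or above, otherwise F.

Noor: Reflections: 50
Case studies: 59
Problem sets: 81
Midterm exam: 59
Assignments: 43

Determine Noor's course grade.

Midterm exam (59) ≤ Case studies (59), so Case studies stays at 59.
Assignments score 43 < 50: minimum not met.
Weighted total:
  Reflections 50 × 0.07 = 3.5
  Case studies 59 × 0.08 = 4.72
  Problem sets 81 × 0.54 = 43.74
  Midterm exam 59 × 0.06 = 3.54
  Assignments 43 × 0.25 = 10.75
Sum = 66.25
Because the Assignments minimum was not met, the result is F.

F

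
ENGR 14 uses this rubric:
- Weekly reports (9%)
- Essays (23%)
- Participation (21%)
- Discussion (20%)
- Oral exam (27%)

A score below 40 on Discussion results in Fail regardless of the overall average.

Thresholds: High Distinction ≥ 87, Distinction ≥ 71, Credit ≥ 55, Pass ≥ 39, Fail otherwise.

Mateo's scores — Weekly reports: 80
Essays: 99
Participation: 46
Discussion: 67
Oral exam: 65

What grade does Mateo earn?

Discussion score 67 ≥ 40: minimum met.
Weighted total:
  Weekly reports 80 × 0.09 = 7.2
  Essays 99 × 0.23 = 22.77
  Participation 46 × 0.21 = 9.66
  Discussion 67 × 0.2 = 13.4
  Oral exam 65 × 0.27 = 17.55
Sum = 70.58
70.58 is ≥ 55 and < 71 → Credit

Credit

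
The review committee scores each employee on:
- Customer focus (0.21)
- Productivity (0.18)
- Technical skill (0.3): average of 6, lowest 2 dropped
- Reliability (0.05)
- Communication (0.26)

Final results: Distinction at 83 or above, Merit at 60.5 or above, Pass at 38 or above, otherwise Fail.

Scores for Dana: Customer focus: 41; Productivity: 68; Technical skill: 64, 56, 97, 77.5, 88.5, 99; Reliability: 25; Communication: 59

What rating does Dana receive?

Technical skill: drop 56, 64 → average of remaining 4 = 362/4 = 90.5
Weighted total:
  Customer focus 41 × 0.21 = 8.61
  Productivity 68 × 0.18 = 12.24
  Technical skill 90.5 × 0.3 = 27.15
  Reliability 25 × 0.05 = 1.25
  Communication 59 × 0.26 = 15.34
Sum = 64.59
64.59 is ≥ 60.5 and < 83 → Merit

Merit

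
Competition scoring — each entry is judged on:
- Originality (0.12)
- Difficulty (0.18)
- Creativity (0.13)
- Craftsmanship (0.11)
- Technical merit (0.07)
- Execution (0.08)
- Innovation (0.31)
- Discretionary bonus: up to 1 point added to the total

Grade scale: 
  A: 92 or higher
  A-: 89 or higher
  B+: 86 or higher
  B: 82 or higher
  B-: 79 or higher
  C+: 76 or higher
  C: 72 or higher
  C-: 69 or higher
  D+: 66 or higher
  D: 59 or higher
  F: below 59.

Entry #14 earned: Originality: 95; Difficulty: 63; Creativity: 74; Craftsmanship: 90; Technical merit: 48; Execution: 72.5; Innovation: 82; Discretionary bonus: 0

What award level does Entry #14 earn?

Weighted total:
  Originality 95 × 0.12 = 11.4
  Difficulty 63 × 0.18 = 11.34
  Creativity 74 × 0.13 = 9.62
  Craftsmanship 90 × 0.11 = 9.9
  Technical merit 48 × 0.07 = 3.36
  Execution 72.5 × 0.08 = 5.8
  Innovation 82 × 0.31 = 25.42
Sum = 76.84
Discretionary bonus: 76.84 + 0 = 76.84
76.84 is ≥ 76 and < 79 → C+

C+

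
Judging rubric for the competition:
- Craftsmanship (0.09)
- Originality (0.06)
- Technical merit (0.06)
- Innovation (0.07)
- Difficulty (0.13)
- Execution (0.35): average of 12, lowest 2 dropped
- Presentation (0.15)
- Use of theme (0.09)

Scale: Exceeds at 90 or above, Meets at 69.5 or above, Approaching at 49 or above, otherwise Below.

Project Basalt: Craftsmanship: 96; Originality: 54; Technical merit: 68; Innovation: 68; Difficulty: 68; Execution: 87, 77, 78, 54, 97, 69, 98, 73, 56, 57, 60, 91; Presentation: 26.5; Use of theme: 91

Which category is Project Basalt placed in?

Execution: drop 54, 56 → average of remaining 10 = 787/10 = 78.7
Weighted total:
  Craftsmanship 96 × 0.09 = 8.64
  Originality 54 × 0.06 = 3.24
  Technical merit 68 × 0.06 = 4.08
  Innovation 68 × 0.07 = 4.76
  Difficulty 68 × 0.13 = 8.84
  Execution 78.7 × 0.35 = 27.545
  Presentation 26.5 × 0.15 = 3.975
  Use of theme 91 × 0.09 = 8.19
Sum = 69.27
69.27 is ≥ 49 and < 69.5 → Approaching

Approaching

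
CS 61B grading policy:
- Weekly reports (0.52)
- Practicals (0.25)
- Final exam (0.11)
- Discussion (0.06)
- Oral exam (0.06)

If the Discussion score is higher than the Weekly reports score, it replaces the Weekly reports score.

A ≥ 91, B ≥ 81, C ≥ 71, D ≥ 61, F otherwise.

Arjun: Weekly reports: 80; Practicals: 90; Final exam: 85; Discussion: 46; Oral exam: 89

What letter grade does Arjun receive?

Discussion (46) ≤ Weekly reports (80), so Weekly reports stays at 80.
Weighted total:
  Weekly reports 80 × 0.52 = 41.6
  Practicals 90 × 0.25 = 22.5
  Final exam 85 × 0.11 = 9.35
  Discussion 46 × 0.06 = 2.76
  Oral exam 89 × 0.06 = 5.34
Sum = 81.55
81.55 is ≥ 81 and < 91 → B

B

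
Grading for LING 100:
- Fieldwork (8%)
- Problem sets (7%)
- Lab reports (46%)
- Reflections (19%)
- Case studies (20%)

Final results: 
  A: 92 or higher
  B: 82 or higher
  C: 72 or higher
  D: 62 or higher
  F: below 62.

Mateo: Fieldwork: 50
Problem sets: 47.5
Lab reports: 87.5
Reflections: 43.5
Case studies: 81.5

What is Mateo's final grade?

Weighted total:
  Fieldwork 50 × 0.08 = 4
  Problem sets 47.5 × 0.07 = 3.325
  Lab reports 87.5 × 0.46 = 40.25
  Reflections 43.5 × 0.19 = 8.265
  Case studies 81.5 × 0.2 = 16.3
Sum = 72.14
72.14 is ≥ 72 and < 82 → C

C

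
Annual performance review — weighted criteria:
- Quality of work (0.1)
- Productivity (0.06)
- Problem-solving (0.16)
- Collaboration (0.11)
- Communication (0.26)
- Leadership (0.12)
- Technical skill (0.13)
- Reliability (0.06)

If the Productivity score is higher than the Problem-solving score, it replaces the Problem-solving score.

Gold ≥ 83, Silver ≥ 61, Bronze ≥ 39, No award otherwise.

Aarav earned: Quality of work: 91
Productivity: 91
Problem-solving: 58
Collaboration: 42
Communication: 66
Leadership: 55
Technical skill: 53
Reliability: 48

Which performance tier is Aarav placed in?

Productivity (91) > Problem-solving (58), so Problem-solving counts as 91.
Weighted total:
  Quality of work 91 × 0.1 = 9.1
  Productivity 91 × 0.06 = 5.46
  Problem-solving 91 × 0.16 = 14.56
  Collaboration 42 × 0.11 = 4.62
  Communication 66 × 0.26 = 17.16
  Leadership 55 × 0.12 = 6.6
  Technical skill 53 × 0.13 = 6.89
  Reliability 48 × 0.06 = 2.88
Sum = 67.27
67.27 is ≥ 61 and < 83 → Silver

Silver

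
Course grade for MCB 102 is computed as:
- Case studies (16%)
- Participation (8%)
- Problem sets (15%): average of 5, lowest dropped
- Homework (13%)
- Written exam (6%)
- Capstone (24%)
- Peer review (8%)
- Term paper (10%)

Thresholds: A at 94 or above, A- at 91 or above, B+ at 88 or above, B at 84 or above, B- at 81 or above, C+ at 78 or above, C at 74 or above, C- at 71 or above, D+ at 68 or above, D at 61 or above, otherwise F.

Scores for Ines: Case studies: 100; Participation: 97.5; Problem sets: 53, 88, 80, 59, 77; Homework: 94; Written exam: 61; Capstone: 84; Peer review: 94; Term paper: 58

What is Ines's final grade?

B

Problem sets: drop 53 → average of remaining 4 = 304/4 = 76
Weighted total:
  Case studies 100 × 0.16 = 16
  Participation 97.5 × 0.08 = 7.8
  Problem sets 76 × 0.15 = 11.4
  Homework 94 × 0.13 = 12.22
  Written exam 61 × 0.06 = 3.66
  Capstone 84 × 0.24 = 20.16
  Peer review 94 × 0.08 = 7.52
  Term paper 58 × 0.1 = 5.8
Sum = 84.56
84.56 is ≥ 84 and < 88 → B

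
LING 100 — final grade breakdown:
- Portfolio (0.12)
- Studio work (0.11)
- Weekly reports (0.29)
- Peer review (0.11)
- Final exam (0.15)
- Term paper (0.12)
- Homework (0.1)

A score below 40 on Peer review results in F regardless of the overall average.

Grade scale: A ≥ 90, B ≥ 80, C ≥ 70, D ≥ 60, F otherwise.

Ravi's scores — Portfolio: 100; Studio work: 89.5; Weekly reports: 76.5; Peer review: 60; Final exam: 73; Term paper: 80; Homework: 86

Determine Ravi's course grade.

C

Peer review score 60 ≥ 40: minimum met.
Weighted total:
  Portfolio 100 × 0.12 = 12
  Studio work 89.5 × 0.11 = 9.845
  Weekly reports 76.5 × 0.29 = 22.185
  Peer review 60 × 0.11 = 6.6
  Final exam 73 × 0.15 = 10.95
  Term paper 80 × 0.12 = 9.6
  Homework 86 × 0.1 = 8.6
Sum = 79.78
79.78 is ≥ 70 and < 80 → C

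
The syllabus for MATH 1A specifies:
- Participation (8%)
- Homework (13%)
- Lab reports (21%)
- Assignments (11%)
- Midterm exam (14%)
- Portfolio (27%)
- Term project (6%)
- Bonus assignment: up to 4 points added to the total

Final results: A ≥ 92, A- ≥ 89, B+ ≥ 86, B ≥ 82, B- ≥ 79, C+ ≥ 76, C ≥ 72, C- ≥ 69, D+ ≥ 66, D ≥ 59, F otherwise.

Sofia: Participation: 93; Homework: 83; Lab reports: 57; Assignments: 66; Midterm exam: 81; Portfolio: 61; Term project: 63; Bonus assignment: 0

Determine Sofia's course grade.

Weighted total:
  Participation 93 × 0.08 = 7.44
  Homework 83 × 0.13 = 10.79
  Lab reports 57 × 0.21 = 11.97
  Assignments 66 × 0.11 = 7.26
  Midterm exam 81 × 0.14 = 11.34
  Portfolio 61 × 0.27 = 16.47
  Term project 63 × 0.06 = 3.78
Sum = 69.05
Bonus assignment: 69.05 + 0 = 69.05
69.05 is ≥ 69 and < 72 → C-

C-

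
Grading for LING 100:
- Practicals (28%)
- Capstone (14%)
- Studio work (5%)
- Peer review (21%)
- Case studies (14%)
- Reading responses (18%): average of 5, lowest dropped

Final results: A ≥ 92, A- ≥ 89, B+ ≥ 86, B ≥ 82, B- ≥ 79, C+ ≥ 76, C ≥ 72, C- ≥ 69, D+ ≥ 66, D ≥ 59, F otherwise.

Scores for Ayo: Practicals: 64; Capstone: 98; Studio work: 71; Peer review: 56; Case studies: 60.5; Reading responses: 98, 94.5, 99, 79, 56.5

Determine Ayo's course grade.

C

Reading responses: drop 56.5 → average of remaining 4 = 370.5/4 = 92.625
Weighted total:
  Practicals 64 × 0.28 = 17.92
  Capstone 98 × 0.14 = 13.72
  Studio work 71 × 0.05 = 3.55
  Peer review 56 × 0.21 = 11.76
  Case studies 60.5 × 0.14 = 8.47
  Reading responses 92.625 × 0.18 = 16.6725
Sum = 72.0925
72.0925 is ≥ 72 and < 76 → C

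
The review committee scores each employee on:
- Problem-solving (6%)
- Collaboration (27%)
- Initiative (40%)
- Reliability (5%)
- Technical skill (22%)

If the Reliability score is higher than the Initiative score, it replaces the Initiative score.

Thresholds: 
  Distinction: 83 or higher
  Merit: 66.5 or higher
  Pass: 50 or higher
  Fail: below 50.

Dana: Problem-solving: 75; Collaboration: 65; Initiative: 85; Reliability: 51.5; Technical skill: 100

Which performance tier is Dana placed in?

Merit

Reliability (51.5) ≤ Initiative (85), so Initiative stays at 85.
Weighted total:
  Problem-solving 75 × 0.06 = 4.5
  Collaboration 65 × 0.27 = 17.55
  Initiative 85 × 0.4 = 34
  Reliability 51.5 × 0.05 = 2.575
  Technical skill 100 × 0.22 = 22
Sum = 80.625
80.625 is ≥ 66.5 and < 83 → Merit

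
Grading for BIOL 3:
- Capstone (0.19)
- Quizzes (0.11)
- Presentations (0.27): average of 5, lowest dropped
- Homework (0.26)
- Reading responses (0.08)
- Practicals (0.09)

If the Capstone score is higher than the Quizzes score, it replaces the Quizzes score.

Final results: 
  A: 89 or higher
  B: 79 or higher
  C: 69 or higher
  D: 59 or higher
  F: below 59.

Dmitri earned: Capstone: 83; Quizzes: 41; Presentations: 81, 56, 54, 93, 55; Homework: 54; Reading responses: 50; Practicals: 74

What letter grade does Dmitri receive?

D

Presentations: drop 54 → average of remaining 4 = 285/4 = 71.25
Capstone (83) > Quizzes (41), so Quizzes counts as 83.
Weighted total:
  Capstone 83 × 0.19 = 15.77
  Quizzes 83 × 0.11 = 9.13
  Presentations 71.25 × 0.27 = 19.2375
  Homework 54 × 0.26 = 14.04
  Reading responses 50 × 0.08 = 4
  Practicals 74 × 0.09 = 6.66
Sum = 68.8375
68.8375 is ≥ 59 and < 69 → D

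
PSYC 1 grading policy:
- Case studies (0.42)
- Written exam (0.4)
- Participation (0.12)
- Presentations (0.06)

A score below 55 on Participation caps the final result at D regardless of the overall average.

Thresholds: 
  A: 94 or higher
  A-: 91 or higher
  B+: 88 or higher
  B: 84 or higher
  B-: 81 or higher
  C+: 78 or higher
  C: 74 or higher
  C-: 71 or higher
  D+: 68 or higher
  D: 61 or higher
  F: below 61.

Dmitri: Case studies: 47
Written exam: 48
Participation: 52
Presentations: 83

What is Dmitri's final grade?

Participation score 52 < 55: minimum not met.
Weighted total:
  Case studies 47 × 0.42 = 19.74
  Written exam 48 × 0.4 = 19.2
  Participation 52 × 0.12 = 6.24
  Presentations 83 × 0.06 = 4.98
Sum = 50.16
50.16 would be F; cap at D applies → F.

F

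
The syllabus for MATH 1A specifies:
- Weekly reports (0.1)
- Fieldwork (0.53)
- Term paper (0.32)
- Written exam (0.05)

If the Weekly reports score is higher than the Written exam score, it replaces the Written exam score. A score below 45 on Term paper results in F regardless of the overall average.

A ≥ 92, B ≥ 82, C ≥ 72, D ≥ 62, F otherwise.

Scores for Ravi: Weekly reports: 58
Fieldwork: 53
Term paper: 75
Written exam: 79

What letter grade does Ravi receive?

Weekly reports (58) ≤ Written exam (79), so Written exam stays at 79.
Term paper score 75 ≥ 45: minimum met.
Weighted total:
  Weekly reports 58 × 0.1 = 5.8
  Fieldwork 53 × 0.53 = 28.09
  Term paper 75 × 0.32 = 24
  Written exam 79 × 0.05 = 3.95
Sum = 61.84
61.84 < 62 → F

F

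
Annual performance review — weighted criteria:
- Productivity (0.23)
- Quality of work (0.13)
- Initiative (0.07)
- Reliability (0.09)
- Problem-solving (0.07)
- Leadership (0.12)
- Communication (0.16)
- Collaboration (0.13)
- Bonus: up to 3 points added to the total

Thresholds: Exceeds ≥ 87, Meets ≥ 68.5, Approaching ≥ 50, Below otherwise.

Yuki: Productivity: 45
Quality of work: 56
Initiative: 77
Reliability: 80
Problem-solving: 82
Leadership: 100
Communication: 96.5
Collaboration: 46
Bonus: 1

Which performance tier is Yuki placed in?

Weighted total:
  Productivity 45 × 0.23 = 10.35
  Quality of work 56 × 0.13 = 7.28
  Initiative 77 × 0.07 = 5.39
  Reliability 80 × 0.09 = 7.2
  Problem-solving 82 × 0.07 = 5.74
  Leadership 100 × 0.12 = 12
  Communication 96.5 × 0.16 = 15.44
  Collaboration 46 × 0.13 = 5.98
Sum = 69.38
Bonus: 69.38 + 1 = 70.38
70.38 is ≥ 68.5 and < 87 → Meets

Meets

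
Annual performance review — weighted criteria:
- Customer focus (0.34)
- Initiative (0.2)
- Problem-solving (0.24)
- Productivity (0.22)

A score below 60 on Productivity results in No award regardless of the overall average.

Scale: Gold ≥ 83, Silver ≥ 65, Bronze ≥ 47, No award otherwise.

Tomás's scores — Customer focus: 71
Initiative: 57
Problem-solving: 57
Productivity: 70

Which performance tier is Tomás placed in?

Bronze

Productivity score 70 ≥ 60: minimum met.
Weighted total:
  Customer focus 71 × 0.34 = 24.14
  Initiative 57 × 0.2 = 11.4
  Problem-solving 57 × 0.24 = 13.68
  Productivity 70 × 0.22 = 15.4
Sum = 64.62
64.62 is ≥ 47 and < 65 → Bronze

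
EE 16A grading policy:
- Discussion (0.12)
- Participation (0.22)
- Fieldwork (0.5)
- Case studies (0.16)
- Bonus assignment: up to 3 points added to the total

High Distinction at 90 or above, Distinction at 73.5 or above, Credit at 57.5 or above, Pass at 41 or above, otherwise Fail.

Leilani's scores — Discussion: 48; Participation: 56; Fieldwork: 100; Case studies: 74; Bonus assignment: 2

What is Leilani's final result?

Distinction

Weighted total:
  Discussion 48 × 0.12 = 5.76
  Participation 56 × 0.22 = 12.32
  Fieldwork 100 × 0.5 = 50
  Case studies 74 × 0.16 = 11.84
Sum = 79.92
Bonus assignment: 79.92 + 2 = 81.92
81.92 is ≥ 73.5 and < 90 → Distinction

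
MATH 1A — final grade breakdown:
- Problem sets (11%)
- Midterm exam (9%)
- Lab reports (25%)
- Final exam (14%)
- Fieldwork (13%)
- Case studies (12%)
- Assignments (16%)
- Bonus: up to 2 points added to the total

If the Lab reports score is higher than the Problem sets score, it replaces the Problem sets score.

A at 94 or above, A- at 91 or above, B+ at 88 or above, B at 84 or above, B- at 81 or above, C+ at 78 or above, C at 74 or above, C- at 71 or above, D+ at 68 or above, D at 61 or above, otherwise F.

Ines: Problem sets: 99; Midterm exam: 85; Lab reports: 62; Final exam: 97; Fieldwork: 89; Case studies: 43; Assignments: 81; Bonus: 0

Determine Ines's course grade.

Lab reports (62) ≤ Problem sets (99), so Problem sets stays at 99.
Weighted total:
  Problem sets 99 × 0.11 = 10.89
  Midterm exam 85 × 0.09 = 7.65
  Lab reports 62 × 0.25 = 15.5
  Final exam 97 × 0.14 = 13.58
  Fieldwork 89 × 0.13 = 11.57
  Case studies 43 × 0.12 = 5.16
  Assignments 81 × 0.16 = 12.96
Sum = 77.31
Bonus: 77.31 + 0 = 77.31
77.31 is ≥ 74 and < 78 → C

C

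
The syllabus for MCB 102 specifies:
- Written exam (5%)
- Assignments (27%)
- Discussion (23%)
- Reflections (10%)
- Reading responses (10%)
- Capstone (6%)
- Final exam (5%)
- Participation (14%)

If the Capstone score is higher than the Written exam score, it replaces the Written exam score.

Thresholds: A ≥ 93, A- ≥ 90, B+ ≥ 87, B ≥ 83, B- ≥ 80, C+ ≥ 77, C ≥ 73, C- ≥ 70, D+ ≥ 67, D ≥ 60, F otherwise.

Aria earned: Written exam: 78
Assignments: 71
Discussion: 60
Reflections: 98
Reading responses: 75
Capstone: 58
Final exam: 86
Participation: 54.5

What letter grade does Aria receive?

D+

Capstone (58) ≤ Written exam (78), so Written exam stays at 78.
Weighted total:
  Written exam 78 × 0.05 = 3.9
  Assignments 71 × 0.27 = 19.17
  Discussion 60 × 0.23 = 13.8
  Reflections 98 × 0.1 = 9.8
  Reading responses 75 × 0.1 = 7.5
  Capstone 58 × 0.06 = 3.48
  Final exam 86 × 0.05 = 4.3
  Participation 54.5 × 0.14 = 7.63
Sum = 69.58
69.58 is ≥ 67 and < 70 → D+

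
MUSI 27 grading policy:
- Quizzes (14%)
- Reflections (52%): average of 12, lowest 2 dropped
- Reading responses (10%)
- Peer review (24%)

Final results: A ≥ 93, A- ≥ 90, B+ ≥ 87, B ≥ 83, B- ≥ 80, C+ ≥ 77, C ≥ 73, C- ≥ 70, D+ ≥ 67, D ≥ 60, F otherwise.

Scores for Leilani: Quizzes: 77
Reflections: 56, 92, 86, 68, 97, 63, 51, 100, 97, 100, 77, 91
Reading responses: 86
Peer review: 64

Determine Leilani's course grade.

Reflections: drop 51, 56 → average of remaining 10 = 871/10 = 87.1
Weighted total:
  Quizzes 77 × 0.14 = 10.78
  Reflections 87.1 × 0.52 = 45.292
  Reading responses 86 × 0.1 = 8.6
  Peer review 64 × 0.24 = 15.36
Sum = 80.032
80.032 is ≥ 80 and < 83 → B-

B-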